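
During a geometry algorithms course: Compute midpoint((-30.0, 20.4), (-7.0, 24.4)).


M = (((-30)+(-7))/2, (20.4+24.4)/2)
= (-18.5, 22.4)

(-18.5, 22.4)


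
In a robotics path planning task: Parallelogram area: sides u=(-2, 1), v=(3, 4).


|u x v| = |(-2)*4 - 1*3|
= |(-8) - 3| = 11

11


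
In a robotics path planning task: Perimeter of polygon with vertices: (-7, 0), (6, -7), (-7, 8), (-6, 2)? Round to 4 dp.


Sides: (-7, 0)->(6, -7): sqrt(218) = 14.764823, (6, -7)->(-7, 8): sqrt(394) = 19.849433, (-7, 8)->(-6, 2): sqrt(37) = 6.082763, (-6, 2)->(-7, 0): sqrt(5) = 2.236068
Sum = 42.933087
Perimeter = 42.9331

42.9331


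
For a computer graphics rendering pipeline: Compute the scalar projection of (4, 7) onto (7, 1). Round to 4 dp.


u.v = 35, |v| = sqrt(50) = 7.0711
Scalar projection = u.v / |v| = 35 / sqrt(50) = 4.9497

4.9497


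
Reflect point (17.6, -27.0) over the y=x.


Reflection over y=x: (x,y) -> (y,x)
(17.6, -27) -> (-27, 17.6)

(-27, 17.6)


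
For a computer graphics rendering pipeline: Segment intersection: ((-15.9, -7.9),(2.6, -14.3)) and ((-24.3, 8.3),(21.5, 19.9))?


Cross products: d1=-839.4, d2=-1347.12, d3=245.94, d4=753.66
d1*d2 < 0 and d3*d4 < 0? no

No, they don't intersect


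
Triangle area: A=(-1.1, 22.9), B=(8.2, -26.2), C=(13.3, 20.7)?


Area = |x_A(y_B-y_C) + x_B(y_C-y_A) + x_C(y_A-y_B)|/2
= |51.59 + (-18.04) + 653.03|/2
= 686.58/2 = 343.29

343.29


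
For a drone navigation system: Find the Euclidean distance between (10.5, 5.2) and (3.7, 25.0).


dx=-6.8, dy=19.8
d^2 = (-6.8)^2 + 19.8^2 = 438.28
d = sqrt(438.28) = 20.9351

20.9351


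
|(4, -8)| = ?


|u| = sqrt(4^2 + (-8)^2) = sqrt(80) = 8.9443

8.9443


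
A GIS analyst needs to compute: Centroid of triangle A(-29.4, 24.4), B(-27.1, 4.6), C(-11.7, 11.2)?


Centroid = ((x_A+x_B+x_C)/3, (y_A+y_B+y_C)/3)
= (((-29.4)+(-27.1)+(-11.7))/3, (24.4+4.6+11.2)/3)
= (-22.7333, 13.4)

(-22.7333, 13.4)


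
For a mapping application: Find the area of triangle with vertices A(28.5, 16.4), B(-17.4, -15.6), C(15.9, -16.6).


Area = |x_A(y_B-y_C) + x_B(y_C-y_A) + x_C(y_A-y_B)|/2
= |28.5 + 574.2 + 508.8|/2
= 1111.5/2 = 555.75

555.75


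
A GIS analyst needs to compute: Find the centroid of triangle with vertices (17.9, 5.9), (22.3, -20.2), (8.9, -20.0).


Centroid = ((x_A+x_B+x_C)/3, (y_A+y_B+y_C)/3)
= ((17.9+22.3+8.9)/3, (5.9+(-20.2)+(-20))/3)
= (16.3667, -11.4333)

(16.3667, -11.4333)


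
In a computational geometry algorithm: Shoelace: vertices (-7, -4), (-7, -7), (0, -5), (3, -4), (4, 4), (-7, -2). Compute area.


Shoelace sum: ((-7)*(-7) - (-7)*(-4)) + ((-7)*(-5) - 0*(-7)) + (0*(-4) - 3*(-5)) + (3*4 - 4*(-4)) + (4*(-2) - (-7)*4) + ((-7)*(-4) - (-7)*(-2))
= 133
Area = |133|/2 = 66.5

66.5


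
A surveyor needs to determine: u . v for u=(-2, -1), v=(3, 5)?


u . v = u_x*v_x + u_y*v_y = (-2)*3 + (-1)*5
= (-6) + (-5) = -11

-11


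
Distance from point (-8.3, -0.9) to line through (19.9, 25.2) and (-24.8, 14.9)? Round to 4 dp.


|cross product| = 876.21
|line direction| = sqrt(2104.18) = 45.8713
Distance = 876.21/sqrt(2104.18) = 19.1015

19.1015


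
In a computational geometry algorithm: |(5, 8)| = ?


|u| = sqrt(5^2 + 8^2) = sqrt(89) = 9.434

9.434


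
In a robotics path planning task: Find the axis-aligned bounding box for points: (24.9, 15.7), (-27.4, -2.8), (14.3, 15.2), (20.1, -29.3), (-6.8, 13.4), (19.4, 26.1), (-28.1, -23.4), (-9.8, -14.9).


x range: [-28.1, 24.9]
y range: [-29.3, 26.1]
Bounding box: (-28.1,-29.3) to (24.9,26.1)

(-28.1,-29.3) to (24.9,26.1)


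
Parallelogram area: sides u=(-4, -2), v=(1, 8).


|u x v| = |(-4)*8 - (-2)*1|
= |(-32) - (-2)| = 30

30


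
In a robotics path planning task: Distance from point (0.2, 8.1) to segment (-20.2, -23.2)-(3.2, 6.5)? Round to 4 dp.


Project P onto AB: t = 0.9841 (clamped to [0,1])
Closest point on segment: (2.8288, 6.0288)
Distance: 3.3467

3.3467


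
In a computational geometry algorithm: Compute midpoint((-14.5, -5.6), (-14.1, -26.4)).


M = (((-14.5)+(-14.1))/2, ((-5.6)+(-26.4))/2)
= (-14.3, -16)

(-14.3, -16)


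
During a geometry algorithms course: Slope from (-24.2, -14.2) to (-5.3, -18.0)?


slope = (y2-y1)/(x2-x1) = ((-18)-(-14.2))/((-5.3)-(-24.2)) = (-3.8)/18.9 = -0.2011

-0.2011


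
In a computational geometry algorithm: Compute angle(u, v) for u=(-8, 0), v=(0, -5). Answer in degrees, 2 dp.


u.v = 0, |u| = sqrt(64) = 8, |v| = sqrt(25) = 5
cos(theta) = u.v/(|u||v|) = 0/sqrt(1600) = 0
theta = acos(0) = 90 degrees

90 degrees


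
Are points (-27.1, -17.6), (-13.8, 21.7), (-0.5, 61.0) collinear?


Cross product: ((-13.8)-(-27.1))*(61-(-17.6)) - (21.7-(-17.6))*((-0.5)-(-27.1))
= 0

Yes, collinear


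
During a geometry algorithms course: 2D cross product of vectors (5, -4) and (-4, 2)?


u x v = u_x*v_y - u_y*v_x = 5*2 - (-4)*(-4)
= 10 - 16 = -6

-6


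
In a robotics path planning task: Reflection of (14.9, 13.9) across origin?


Reflection over origin: (x,y) -> (-x,-y)
(14.9, 13.9) -> (-14.9, -13.9)

(-14.9, -13.9)


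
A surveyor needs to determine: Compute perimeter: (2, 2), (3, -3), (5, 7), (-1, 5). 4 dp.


Sides: (2, 2)->(3, -3): sqrt(26) = 5.09902, (3, -3)->(5, 7): sqrt(104) = 10.198039, (5, 7)->(-1, 5): sqrt(40) = 6.324555, (-1, 5)->(2, 2): sqrt(18) = 4.242641
Sum = 25.864255
Perimeter = 25.8643

25.8643


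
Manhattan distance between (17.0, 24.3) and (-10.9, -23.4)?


|17-(-10.9)| + |24.3-(-23.4)| = 27.9 + 47.7 = 75.6

75.6


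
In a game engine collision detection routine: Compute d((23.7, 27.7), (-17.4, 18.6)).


dx=-41.1, dy=-9.1
d^2 = (-41.1)^2 + (-9.1)^2 = 1772.02
d = sqrt(1772.02) = 42.0954

42.0954


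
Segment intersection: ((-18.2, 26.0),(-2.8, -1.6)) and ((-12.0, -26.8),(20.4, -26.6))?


Cross products: d1=1711.96, d2=814.64, d3=-642, d4=255.32
d1*d2 < 0 and d3*d4 < 0? no

No, they don't intersect


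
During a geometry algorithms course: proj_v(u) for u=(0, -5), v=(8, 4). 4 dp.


u.v = -20, |v| = sqrt(80) = 8.9443
Scalar projection = u.v / |v| = -20 / sqrt(80) = -2.2361

-2.2361


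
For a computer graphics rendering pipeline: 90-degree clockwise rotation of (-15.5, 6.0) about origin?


90° CW: (x,y) -> (y, -x)
(-15.5,6) -> (6, 15.5)

(6, 15.5)


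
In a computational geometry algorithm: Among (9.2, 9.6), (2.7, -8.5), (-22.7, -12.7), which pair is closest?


d(P0,P1) = 19.2317, d(P0,P2) = 38.9217, d(P1,P2) = 25.7449
Closest: P0 and P1

Closest pair: (9.2, 9.6) and (2.7, -8.5), distance = 19.2317


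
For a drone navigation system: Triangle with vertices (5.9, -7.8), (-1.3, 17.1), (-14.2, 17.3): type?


Side lengths squared: AB^2=671.85, BC^2=166.45, CA^2=1034.02
Sorted: [166.45, 671.85, 1034.02]
By sides: Scalene, By angles: Obtuse

Scalene, Obtuse


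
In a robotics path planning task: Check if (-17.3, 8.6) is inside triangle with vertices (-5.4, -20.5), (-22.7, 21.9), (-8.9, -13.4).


Cross products: AB x AP = 1.13, BC x BP = 7.08, CA x CP = 17.36
All same sign? yes

Yes, inside


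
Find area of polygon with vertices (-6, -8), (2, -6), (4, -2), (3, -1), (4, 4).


Shoelace sum: ((-6)*(-6) - 2*(-8)) + (2*(-2) - 4*(-6)) + (4*(-1) - 3*(-2)) + (3*4 - 4*(-1)) + (4*(-8) - (-6)*4)
= 82
Area = |82|/2 = 41

41


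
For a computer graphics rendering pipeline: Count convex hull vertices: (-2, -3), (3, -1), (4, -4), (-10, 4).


Convex hull vertices (CCW): (-10, 4), (-2, -3), (4, -4), (3, -1)
Count = 4

4


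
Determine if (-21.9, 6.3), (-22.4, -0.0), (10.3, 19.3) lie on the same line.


Cross product: ((-22.4)-(-21.9))*(19.3-6.3) - (0-6.3)*(10.3-(-21.9))
= 196.36

No, not collinear


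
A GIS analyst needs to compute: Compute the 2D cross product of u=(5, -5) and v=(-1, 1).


u x v = u_x*v_y - u_y*v_x = 5*1 - (-5)*(-1)
= 5 - 5 = 0

0


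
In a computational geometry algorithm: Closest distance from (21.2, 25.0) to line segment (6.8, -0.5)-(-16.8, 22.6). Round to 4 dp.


Project P onto AB: t = 0.2285 (clamped to [0,1])
Closest point on segment: (1.4071, 4.7787)
Distance: 28.296

28.296


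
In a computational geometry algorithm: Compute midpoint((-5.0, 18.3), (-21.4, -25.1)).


M = (((-5)+(-21.4))/2, (18.3+(-25.1))/2)
= (-13.2, -3.4)

(-13.2, -3.4)


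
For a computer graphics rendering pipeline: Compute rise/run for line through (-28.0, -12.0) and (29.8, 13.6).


slope = (y2-y1)/(x2-x1) = (13.6-(-12))/(29.8-(-28)) = 25.6/57.8 = 0.4429

0.4429


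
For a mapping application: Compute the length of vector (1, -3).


|u| = sqrt(1^2 + (-3)^2) = sqrt(10) = 3.1623

3.1623


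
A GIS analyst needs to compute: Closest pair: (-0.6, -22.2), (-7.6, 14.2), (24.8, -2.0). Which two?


d(P0,P1) = 37.067, d(P0,P2) = 32.453, d(P1,P2) = 36.2243
Closest: P0 and P2

Closest pair: (-0.6, -22.2) and (24.8, -2.0), distance = 32.453


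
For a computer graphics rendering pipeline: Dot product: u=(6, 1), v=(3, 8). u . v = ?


u . v = u_x*v_x + u_y*v_y = 6*3 + 1*8
= 18 + 8 = 26

26


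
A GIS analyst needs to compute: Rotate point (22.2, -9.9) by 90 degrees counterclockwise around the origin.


90° CCW: (x,y) -> (-y, x)
(22.2,-9.9) -> (9.9, 22.2)

(9.9, 22.2)


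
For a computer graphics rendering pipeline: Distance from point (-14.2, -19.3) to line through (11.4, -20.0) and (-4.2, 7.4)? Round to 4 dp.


|cross product| = 690.52
|line direction| = sqrt(994.12) = 31.5297
Distance = 690.52/sqrt(994.12) = 21.9006

21.9006


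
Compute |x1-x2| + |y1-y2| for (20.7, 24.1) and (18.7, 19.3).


|20.7-18.7| + |24.1-19.3| = 2 + 4.8 = 6.8

6.8


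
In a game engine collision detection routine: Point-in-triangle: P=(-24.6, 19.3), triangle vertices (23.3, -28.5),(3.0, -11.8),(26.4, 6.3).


Cross products: AB x AP = -170.41, BC x BP = 1227.3, CA x CP = -1815.1
All same sign? no

No, outside


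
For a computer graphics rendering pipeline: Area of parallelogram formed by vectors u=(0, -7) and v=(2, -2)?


|u x v| = |0*(-2) - (-7)*2|
= |0 - (-14)| = 14

14


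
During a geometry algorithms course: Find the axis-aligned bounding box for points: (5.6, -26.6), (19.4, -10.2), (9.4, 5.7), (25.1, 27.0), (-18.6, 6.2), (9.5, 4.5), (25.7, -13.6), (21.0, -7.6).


x range: [-18.6, 25.7]
y range: [-26.6, 27]
Bounding box: (-18.6,-26.6) to (25.7,27)

(-18.6,-26.6) to (25.7,27)


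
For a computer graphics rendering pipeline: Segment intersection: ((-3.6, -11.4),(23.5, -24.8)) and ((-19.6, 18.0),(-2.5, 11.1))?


Cross products: d1=-392.34, d2=-434.49, d3=582.34, d4=624.49
d1*d2 < 0 and d3*d4 < 0? no

No, they don't intersect


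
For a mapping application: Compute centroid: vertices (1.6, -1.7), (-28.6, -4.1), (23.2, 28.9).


Centroid = ((x_A+x_B+x_C)/3, (y_A+y_B+y_C)/3)
= ((1.6+(-28.6)+23.2)/3, ((-1.7)+(-4.1)+28.9)/3)
= (-1.2667, 7.7)

(-1.2667, 7.7)


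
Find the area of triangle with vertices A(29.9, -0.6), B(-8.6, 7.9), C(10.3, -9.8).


Area = |x_A(y_B-y_C) + x_B(y_C-y_A) + x_C(y_A-y_B)|/2
= |529.23 + 79.12 + (-87.55)|/2
= 520.8/2 = 260.4

260.4


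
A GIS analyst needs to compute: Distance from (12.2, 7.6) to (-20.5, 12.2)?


dx=-32.7, dy=4.6
d^2 = (-32.7)^2 + 4.6^2 = 1090.45
d = sqrt(1090.45) = 33.022

33.022


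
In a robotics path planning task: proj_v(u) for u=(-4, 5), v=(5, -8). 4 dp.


u.v = -60, |v| = sqrt(89) = 9.434
Scalar projection = u.v / |v| = -60 / sqrt(89) = -6.36

-6.36


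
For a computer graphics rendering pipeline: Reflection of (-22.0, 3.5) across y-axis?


Reflection over y-axis: (x,y) -> (-x,y)
(-22, 3.5) -> (22, 3.5)

(22, 3.5)


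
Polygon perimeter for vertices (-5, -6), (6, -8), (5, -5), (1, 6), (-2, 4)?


Sides: (-5, -6)->(6, -8): sqrt(125) = 11.18034, (6, -8)->(5, -5): sqrt(10) = 3.162278, (5, -5)->(1, 6): sqrt(137) = 11.7047, (1, 6)->(-2, 4): sqrt(13) = 3.605551, (-2, 4)->(-5, -6): sqrt(109) = 10.440307
Sum = 40.093176
Perimeter = 40.0932

40.0932


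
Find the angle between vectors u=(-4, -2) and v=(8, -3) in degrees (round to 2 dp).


u.v = -26, |u| = sqrt(20) = 4.4721, |v| = sqrt(73) = 8.544
cos(theta) = u.v/(|u||v|) = -26/sqrt(1460) = -0.680451
theta = acos(-0.680451) = 132.88 degrees

132.88 degrees


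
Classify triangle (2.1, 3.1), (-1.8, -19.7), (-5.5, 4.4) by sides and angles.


Side lengths squared: AB^2=535.05, BC^2=594.5, CA^2=59.45
Sorted: [59.45, 535.05, 594.5]
By sides: Scalene, By angles: Right

Scalene, Right


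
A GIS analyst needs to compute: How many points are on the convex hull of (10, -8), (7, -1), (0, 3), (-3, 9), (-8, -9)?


Convex hull vertices (CCW): (-8, -9), (10, -8), (7, -1), (-3, 9)
Count = 4

4


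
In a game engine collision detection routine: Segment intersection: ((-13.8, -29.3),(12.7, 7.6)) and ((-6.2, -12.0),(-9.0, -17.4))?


Cross products: d1=7.4, d2=47.18, d3=178.01, d4=138.23
d1*d2 < 0 and d3*d4 < 0? no

No, they don't intersect


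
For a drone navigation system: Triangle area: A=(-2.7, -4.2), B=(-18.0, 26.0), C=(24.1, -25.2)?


Area = |x_A(y_B-y_C) + x_B(y_C-y_A) + x_C(y_A-y_B)|/2
= |(-138.24) + 378 + (-727.82)|/2
= 488.06/2 = 244.03

244.03


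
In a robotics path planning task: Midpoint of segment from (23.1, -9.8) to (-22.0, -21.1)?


M = ((23.1+(-22))/2, ((-9.8)+(-21.1))/2)
= (0.55, -15.45)

(0.55, -15.45)


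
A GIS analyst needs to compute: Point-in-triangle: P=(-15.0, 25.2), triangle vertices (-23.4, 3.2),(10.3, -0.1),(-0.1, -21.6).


Cross products: AB x AP = 769.12, BC x BP = -807.07, CA x CP = -720.92
All same sign? no

No, outside


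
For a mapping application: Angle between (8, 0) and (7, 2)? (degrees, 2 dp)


u.v = 56, |u| = sqrt(64) = 8, |v| = sqrt(53) = 7.2801
cos(theta) = u.v/(|u||v|) = 56/sqrt(3392) = 0.961524
theta = acos(0.961524) = 15.95 degrees

15.95 degrees


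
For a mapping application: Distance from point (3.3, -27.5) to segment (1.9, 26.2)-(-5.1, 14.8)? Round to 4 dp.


Project P onto AB: t = 1 (clamped to [0,1])
Closest point on segment: (-5.1, 14.8)
Distance: 43.126

43.126


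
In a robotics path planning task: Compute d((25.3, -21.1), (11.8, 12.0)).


dx=-13.5, dy=33.1
d^2 = (-13.5)^2 + 33.1^2 = 1277.86
d = sqrt(1277.86) = 35.7472

35.7472


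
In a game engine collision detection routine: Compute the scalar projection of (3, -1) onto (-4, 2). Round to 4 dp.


u.v = -14, |v| = sqrt(20) = 4.4721
Scalar projection = u.v / |v| = -14 / sqrt(20) = -3.1305

-3.1305


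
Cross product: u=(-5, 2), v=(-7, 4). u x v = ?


u x v = u_x*v_y - u_y*v_x = (-5)*4 - 2*(-7)
= (-20) - (-14) = -6

-6


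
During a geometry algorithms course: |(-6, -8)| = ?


|u| = sqrt((-6)^2 + (-8)^2) = sqrt(100) = 10

10


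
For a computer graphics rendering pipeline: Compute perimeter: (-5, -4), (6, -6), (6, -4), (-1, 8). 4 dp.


Sides: (-5, -4)->(6, -6): sqrt(125) = 11.18034, (6, -6)->(6, -4): sqrt(4) = 2, (6, -4)->(-1, 8): sqrt(193) = 13.892444, (-1, 8)->(-5, -4): sqrt(160) = 12.649111
Sum = 39.721895
Perimeter = 39.7219

39.7219


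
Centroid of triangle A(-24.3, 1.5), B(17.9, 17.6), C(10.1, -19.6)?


Centroid = ((x_A+x_B+x_C)/3, (y_A+y_B+y_C)/3)
= (((-24.3)+17.9+10.1)/3, (1.5+17.6+(-19.6))/3)
= (1.2333, -0.1667)

(1.2333, -0.1667)


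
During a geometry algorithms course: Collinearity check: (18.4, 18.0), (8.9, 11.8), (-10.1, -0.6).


Cross product: (8.9-18.4)*((-0.6)-18) - (11.8-18)*((-10.1)-18.4)
= 0

Yes, collinear


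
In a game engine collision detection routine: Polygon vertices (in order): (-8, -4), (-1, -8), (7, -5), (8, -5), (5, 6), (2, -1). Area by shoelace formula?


Shoelace sum: ((-8)*(-8) - (-1)*(-4)) + ((-1)*(-5) - 7*(-8)) + (7*(-5) - 8*(-5)) + (8*6 - 5*(-5)) + (5*(-1) - 2*6) + (2*(-4) - (-8)*(-1))
= 166
Area = |166|/2 = 83

83


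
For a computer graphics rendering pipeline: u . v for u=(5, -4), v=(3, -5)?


u . v = u_x*v_x + u_y*v_y = 5*3 + (-4)*(-5)
= 15 + 20 = 35

35


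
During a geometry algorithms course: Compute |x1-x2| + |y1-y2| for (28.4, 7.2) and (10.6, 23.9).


|28.4-10.6| + |7.2-23.9| = 17.8 + 16.7 = 34.5

34.5


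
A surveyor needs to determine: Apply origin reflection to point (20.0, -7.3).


Reflection over origin: (x,y) -> (-x,-y)
(20, -7.3) -> (-20, 7.3)

(-20, 7.3)


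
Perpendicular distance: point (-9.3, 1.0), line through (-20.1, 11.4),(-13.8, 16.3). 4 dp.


|cross product| = 118.44
|line direction| = sqrt(63.7) = 7.9812
Distance = 118.44/sqrt(63.7) = 14.8398

14.8398


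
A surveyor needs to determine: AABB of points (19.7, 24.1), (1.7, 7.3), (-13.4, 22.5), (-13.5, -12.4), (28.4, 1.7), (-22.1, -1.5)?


x range: [-22.1, 28.4]
y range: [-12.4, 24.1]
Bounding box: (-22.1,-12.4) to (28.4,24.1)

(-22.1,-12.4) to (28.4,24.1)


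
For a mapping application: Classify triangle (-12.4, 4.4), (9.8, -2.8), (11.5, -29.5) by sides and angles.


Side lengths squared: AB^2=544.68, BC^2=715.78, CA^2=1720.42
Sorted: [544.68, 715.78, 1720.42]
By sides: Scalene, By angles: Obtuse

Scalene, Obtuse


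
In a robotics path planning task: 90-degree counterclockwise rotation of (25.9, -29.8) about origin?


90° CCW: (x,y) -> (-y, x)
(25.9,-29.8) -> (29.8, 25.9)

(29.8, 25.9)


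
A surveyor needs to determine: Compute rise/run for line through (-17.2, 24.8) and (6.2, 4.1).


slope = (y2-y1)/(x2-x1) = (4.1-24.8)/(6.2-(-17.2)) = (-20.7)/23.4 = -0.8846

-0.8846


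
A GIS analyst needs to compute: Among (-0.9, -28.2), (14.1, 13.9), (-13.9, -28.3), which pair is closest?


d(P0,P1) = 44.6924, d(P0,P2) = 13.0004, d(P1,P2) = 50.6442
Closest: P0 and P2

Closest pair: (-0.9, -28.2) and (-13.9, -28.3), distance = 13.0004


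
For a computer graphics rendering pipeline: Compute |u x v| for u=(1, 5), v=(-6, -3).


|u x v| = |1*(-3) - 5*(-6)|
= |(-3) - (-30)| = 27

27


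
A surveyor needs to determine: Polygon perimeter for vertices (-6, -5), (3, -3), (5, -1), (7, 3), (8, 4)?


Sides: (-6, -5)->(3, -3): sqrt(85) = 9.219544, (3, -3)->(5, -1): sqrt(8) = 2.828427, (5, -1)->(7, 3): sqrt(20) = 4.472136, (7, 3)->(8, 4): sqrt(2) = 1.414214, (8, 4)->(-6, -5): sqrt(277) = 16.643317
Sum = 34.577638
Perimeter = 34.5776

34.5776


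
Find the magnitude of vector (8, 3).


|u| = sqrt(8^2 + 3^2) = sqrt(73) = 8.544

8.544


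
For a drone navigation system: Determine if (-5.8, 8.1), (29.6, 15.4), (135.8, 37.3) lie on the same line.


Cross product: (29.6-(-5.8))*(37.3-8.1) - (15.4-8.1)*(135.8-(-5.8))
= 0

Yes, collinear


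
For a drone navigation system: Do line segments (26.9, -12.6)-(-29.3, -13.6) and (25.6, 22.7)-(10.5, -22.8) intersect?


Cross products: d1=592.18, d2=-1949.82, d3=-1985.16, d4=556.84
d1*d2 < 0 and d3*d4 < 0? yes

Yes, they intersect


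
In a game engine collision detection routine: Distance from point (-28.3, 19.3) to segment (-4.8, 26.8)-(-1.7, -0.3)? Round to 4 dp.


Project P onto AB: t = 0.1753 (clamped to [0,1])
Closest point on segment: (-4.2567, 22.0503)
Distance: 24.2001

24.2001


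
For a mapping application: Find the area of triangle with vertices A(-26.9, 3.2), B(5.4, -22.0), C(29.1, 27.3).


Area = |x_A(y_B-y_C) + x_B(y_C-y_A) + x_C(y_A-y_B)|/2
= |1326.17 + 130.14 + 733.32|/2
= 2189.63/2 = 1094.815

1094.815


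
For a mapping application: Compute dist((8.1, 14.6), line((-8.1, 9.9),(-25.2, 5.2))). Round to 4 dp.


|cross product| = 4.23
|line direction| = sqrt(314.5) = 17.7341
Distance = 4.23/sqrt(314.5) = 0.2385

0.2385


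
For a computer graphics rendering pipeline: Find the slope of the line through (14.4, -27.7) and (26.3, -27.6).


slope = (y2-y1)/(x2-x1) = ((-27.6)-(-27.7))/(26.3-14.4) = 0.1/11.9 = 0.0084

0.0084


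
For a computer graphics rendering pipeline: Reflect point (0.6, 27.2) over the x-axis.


Reflection over x-axis: (x,y) -> (x,-y)
(0.6, 27.2) -> (0.6, -27.2)

(0.6, -27.2)


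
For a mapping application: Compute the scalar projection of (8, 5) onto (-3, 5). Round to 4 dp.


u.v = 1, |v| = sqrt(34) = 5.831
Scalar projection = u.v / |v| = 1 / sqrt(34) = 0.1715

0.1715


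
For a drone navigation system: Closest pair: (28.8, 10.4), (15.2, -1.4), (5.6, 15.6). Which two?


d(P0,P1) = 18.0056, d(P0,P2) = 23.7756, d(P1,P2) = 19.5233
Closest: P0 and P1

Closest pair: (28.8, 10.4) and (15.2, -1.4), distance = 18.0056


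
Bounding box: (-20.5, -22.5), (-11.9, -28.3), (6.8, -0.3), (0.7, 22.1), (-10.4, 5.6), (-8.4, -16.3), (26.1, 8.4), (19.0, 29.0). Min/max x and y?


x range: [-20.5, 26.1]
y range: [-28.3, 29]
Bounding box: (-20.5,-28.3) to (26.1,29)

(-20.5,-28.3) to (26.1,29)


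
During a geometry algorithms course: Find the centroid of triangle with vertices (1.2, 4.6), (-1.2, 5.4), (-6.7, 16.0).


Centroid = ((x_A+x_B+x_C)/3, (y_A+y_B+y_C)/3)
= ((1.2+(-1.2)+(-6.7))/3, (4.6+5.4+16)/3)
= (-2.2333, 8.6667)

(-2.2333, 8.6667)


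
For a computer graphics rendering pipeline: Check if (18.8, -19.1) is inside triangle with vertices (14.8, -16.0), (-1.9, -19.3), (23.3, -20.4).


Cross products: AB x AP = 64.97, BC x BP = 27.81, CA x CP = 8.75
All same sign? yes

Yes, inside


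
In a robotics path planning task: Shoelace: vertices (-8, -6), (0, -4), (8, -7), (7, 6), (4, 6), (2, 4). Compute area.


Shoelace sum: ((-8)*(-4) - 0*(-6)) + (0*(-7) - 8*(-4)) + (8*6 - 7*(-7)) + (7*6 - 4*6) + (4*4 - 2*6) + (2*(-6) - (-8)*4)
= 203
Area = |203|/2 = 101.5

101.5


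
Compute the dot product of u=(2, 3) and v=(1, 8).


u . v = u_x*v_x + u_y*v_y = 2*1 + 3*8
= 2 + 24 = 26

26


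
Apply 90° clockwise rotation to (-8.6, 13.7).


90° CW: (x,y) -> (y, -x)
(-8.6,13.7) -> (13.7, 8.6)

(13.7, 8.6)


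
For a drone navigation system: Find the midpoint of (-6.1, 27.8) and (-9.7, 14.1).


M = (((-6.1)+(-9.7))/2, (27.8+14.1)/2)
= (-7.9, 20.95)

(-7.9, 20.95)


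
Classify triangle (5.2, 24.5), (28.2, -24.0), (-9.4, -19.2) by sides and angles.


Side lengths squared: AB^2=2881.25, BC^2=1436.8, CA^2=2122.85
Sorted: [1436.8, 2122.85, 2881.25]
By sides: Scalene, By angles: Acute

Scalene, Acute


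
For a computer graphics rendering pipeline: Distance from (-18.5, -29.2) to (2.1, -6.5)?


dx=20.6, dy=22.7
d^2 = 20.6^2 + 22.7^2 = 939.65
d = sqrt(939.65) = 30.6537

30.6537


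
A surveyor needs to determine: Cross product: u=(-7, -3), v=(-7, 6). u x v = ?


u x v = u_x*v_y - u_y*v_x = (-7)*6 - (-3)*(-7)
= (-42) - 21 = -63

-63


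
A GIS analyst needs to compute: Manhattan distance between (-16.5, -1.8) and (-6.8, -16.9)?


|(-16.5)-(-6.8)| + |(-1.8)-(-16.9)| = 9.7 + 15.1 = 24.8

24.8


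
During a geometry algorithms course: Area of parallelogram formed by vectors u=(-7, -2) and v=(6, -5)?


|u x v| = |(-7)*(-5) - (-2)*6|
= |35 - (-12)| = 47

47


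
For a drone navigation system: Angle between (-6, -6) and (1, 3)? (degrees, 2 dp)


u.v = -24, |u| = sqrt(72) = 8.4853, |v| = sqrt(10) = 3.1623
cos(theta) = u.v/(|u||v|) = -24/sqrt(720) = -0.894427
theta = acos(-0.894427) = 153.43 degrees

153.43 degrees


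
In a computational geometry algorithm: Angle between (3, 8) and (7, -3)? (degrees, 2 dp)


u.v = -3, |u| = sqrt(73) = 8.544, |v| = sqrt(58) = 7.6158
cos(theta) = u.v/(|u||v|) = -3/sqrt(4234) = -0.046105
theta = acos(-0.046105) = 92.64 degrees

92.64 degrees


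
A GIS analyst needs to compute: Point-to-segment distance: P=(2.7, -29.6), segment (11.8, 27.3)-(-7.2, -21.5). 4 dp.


Project P onto AB: t = 1 (clamped to [0,1])
Closest point on segment: (-7.2, -21.5)
Distance: 12.7914

12.7914


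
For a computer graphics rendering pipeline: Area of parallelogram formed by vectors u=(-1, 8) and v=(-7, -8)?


|u x v| = |(-1)*(-8) - 8*(-7)|
= |8 - (-56)| = 64

64


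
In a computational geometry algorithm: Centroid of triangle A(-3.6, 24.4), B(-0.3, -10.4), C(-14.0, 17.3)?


Centroid = ((x_A+x_B+x_C)/3, (y_A+y_B+y_C)/3)
= (((-3.6)+(-0.3)+(-14))/3, (24.4+(-10.4)+17.3)/3)
= (-5.9667, 10.4333)

(-5.9667, 10.4333)


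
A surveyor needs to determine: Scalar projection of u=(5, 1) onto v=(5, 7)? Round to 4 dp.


u.v = 32, |v| = sqrt(74) = 8.6023
Scalar projection = u.v / |v| = 32 / sqrt(74) = 3.7199

3.7199


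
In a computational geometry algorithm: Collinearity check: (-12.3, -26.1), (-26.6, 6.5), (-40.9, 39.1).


Cross product: ((-26.6)-(-12.3))*(39.1-(-26.1)) - (6.5-(-26.1))*((-40.9)-(-12.3))
= 0

Yes, collinear


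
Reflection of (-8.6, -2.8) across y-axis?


Reflection over y-axis: (x,y) -> (-x,y)
(-8.6, -2.8) -> (8.6, -2.8)

(8.6, -2.8)


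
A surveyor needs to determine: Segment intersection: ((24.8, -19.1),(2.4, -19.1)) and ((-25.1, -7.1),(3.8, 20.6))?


Cross products: d1=-1729.03, d2=-1108.55, d3=-268.8, d4=-889.28
d1*d2 < 0 and d3*d4 < 0? no

No, they don't intersect


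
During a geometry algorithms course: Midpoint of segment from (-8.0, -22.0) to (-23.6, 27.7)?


M = (((-8)+(-23.6))/2, ((-22)+27.7)/2)
= (-15.8, 2.85)

(-15.8, 2.85)


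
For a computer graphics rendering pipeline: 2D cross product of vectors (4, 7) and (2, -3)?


u x v = u_x*v_y - u_y*v_x = 4*(-3) - 7*2
= (-12) - 14 = -26

-26


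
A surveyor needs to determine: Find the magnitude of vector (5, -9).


|u| = sqrt(5^2 + (-9)^2) = sqrt(106) = 10.2956

10.2956


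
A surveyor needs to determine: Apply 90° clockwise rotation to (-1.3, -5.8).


90° CW: (x,y) -> (y, -x)
(-1.3,-5.8) -> (-5.8, 1.3)

(-5.8, 1.3)


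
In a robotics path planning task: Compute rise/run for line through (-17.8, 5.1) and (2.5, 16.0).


slope = (y2-y1)/(x2-x1) = (16-5.1)/(2.5-(-17.8)) = 10.9/20.3 = 0.5369

0.5369


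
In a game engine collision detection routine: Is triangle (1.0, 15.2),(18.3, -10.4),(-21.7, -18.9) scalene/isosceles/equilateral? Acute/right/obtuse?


Side lengths squared: AB^2=954.65, BC^2=1672.25, CA^2=1678.1
Sorted: [954.65, 1672.25, 1678.1]
By sides: Scalene, By angles: Acute

Scalene, Acute


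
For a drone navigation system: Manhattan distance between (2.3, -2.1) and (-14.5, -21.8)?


|2.3-(-14.5)| + |(-2.1)-(-21.8)| = 16.8 + 19.7 = 36.5

36.5


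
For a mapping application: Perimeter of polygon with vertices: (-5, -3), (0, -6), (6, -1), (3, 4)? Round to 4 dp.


Sides: (-5, -3)->(0, -6): sqrt(34) = 5.830952, (0, -6)->(6, -1): sqrt(61) = 7.81025, (6, -1)->(3, 4): sqrt(34) = 5.830952, (3, 4)->(-5, -3): sqrt(113) = 10.630146
Sum = 30.1023
Perimeter = 30.1023

30.1023


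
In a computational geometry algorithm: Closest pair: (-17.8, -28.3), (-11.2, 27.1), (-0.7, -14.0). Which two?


d(P0,P1) = 55.7918, d(P0,P2) = 22.2913, d(P1,P2) = 42.42
Closest: P0 and P2

Closest pair: (-17.8, -28.3) and (-0.7, -14.0), distance = 22.2913


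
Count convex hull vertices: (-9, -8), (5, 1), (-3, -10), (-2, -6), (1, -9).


Convex hull vertices (CCW): (-9, -8), (-3, -10), (1, -9), (5, 1)
Count = 4

4


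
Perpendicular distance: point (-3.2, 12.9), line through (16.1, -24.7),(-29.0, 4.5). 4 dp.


|cross product| = 1132.2
|line direction| = sqrt(2886.65) = 53.7276
Distance = 1132.2/sqrt(2886.65) = 21.073

21.073


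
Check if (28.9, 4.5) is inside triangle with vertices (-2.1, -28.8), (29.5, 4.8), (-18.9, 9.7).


Cross products: AB x AP = 10.68, BC x BP = 17.46, CA x CP = 1752.94
All same sign? yes

Yes, inside


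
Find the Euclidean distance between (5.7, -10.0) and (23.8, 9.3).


dx=18.1, dy=19.3
d^2 = 18.1^2 + 19.3^2 = 700.1
d = sqrt(700.1) = 26.4594

26.4594


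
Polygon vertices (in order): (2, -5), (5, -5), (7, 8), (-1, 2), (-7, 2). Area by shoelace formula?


Shoelace sum: (2*(-5) - 5*(-5)) + (5*8 - 7*(-5)) + (7*2 - (-1)*8) + ((-1)*2 - (-7)*2) + ((-7)*(-5) - 2*2)
= 155
Area = |155|/2 = 77.5

77.5


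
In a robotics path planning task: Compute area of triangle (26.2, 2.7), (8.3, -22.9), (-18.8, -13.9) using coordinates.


Area = |x_A(y_B-y_C) + x_B(y_C-y_A) + x_C(y_A-y_B)|/2
= |(-235.8) + (-137.78) + (-481.28)|/2
= 854.86/2 = 427.43

427.43


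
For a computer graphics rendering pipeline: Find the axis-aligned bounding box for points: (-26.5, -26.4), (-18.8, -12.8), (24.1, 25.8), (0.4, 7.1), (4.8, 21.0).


x range: [-26.5, 24.1]
y range: [-26.4, 25.8]
Bounding box: (-26.5,-26.4) to (24.1,25.8)

(-26.5,-26.4) to (24.1,25.8)


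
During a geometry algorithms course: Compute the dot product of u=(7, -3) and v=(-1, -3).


u . v = u_x*v_x + u_y*v_y = 7*(-1) + (-3)*(-3)
= (-7) + 9 = 2

2


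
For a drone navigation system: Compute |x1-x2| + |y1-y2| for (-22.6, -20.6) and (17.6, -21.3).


|(-22.6)-17.6| + |(-20.6)-(-21.3)| = 40.2 + 0.7 = 40.9

40.9


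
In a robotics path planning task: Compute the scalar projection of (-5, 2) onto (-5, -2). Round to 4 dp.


u.v = 21, |v| = sqrt(29) = 5.3852
Scalar projection = u.v / |v| = 21 / sqrt(29) = 3.8996

3.8996


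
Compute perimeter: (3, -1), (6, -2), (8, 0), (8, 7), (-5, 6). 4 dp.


Sides: (3, -1)->(6, -2): sqrt(10) = 3.162278, (6, -2)->(8, 0): sqrt(8) = 2.828427, (8, 0)->(8, 7): sqrt(49) = 7, (8, 7)->(-5, 6): sqrt(170) = 13.038405, (-5, 6)->(3, -1): sqrt(113) = 10.630146
Sum = 36.659256
Perimeter = 36.6593

36.6593


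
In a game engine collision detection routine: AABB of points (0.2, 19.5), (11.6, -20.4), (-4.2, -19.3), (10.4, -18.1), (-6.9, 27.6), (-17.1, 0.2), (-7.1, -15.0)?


x range: [-17.1, 11.6]
y range: [-20.4, 27.6]
Bounding box: (-17.1,-20.4) to (11.6,27.6)

(-17.1,-20.4) to (11.6,27.6)


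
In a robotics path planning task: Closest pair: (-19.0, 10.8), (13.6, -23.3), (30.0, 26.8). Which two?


d(P0,P1) = 47.1759, d(P0,P2) = 51.5461, d(P1,P2) = 52.7159
Closest: P0 and P1

Closest pair: (-19.0, 10.8) and (13.6, -23.3), distance = 47.1759


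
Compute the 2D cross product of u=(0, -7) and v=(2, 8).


u x v = u_x*v_y - u_y*v_x = 0*8 - (-7)*2
= 0 - (-14) = 14

14


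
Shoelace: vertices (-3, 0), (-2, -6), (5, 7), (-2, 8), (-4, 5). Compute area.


Shoelace sum: ((-3)*(-6) - (-2)*0) + ((-2)*7 - 5*(-6)) + (5*8 - (-2)*7) + ((-2)*5 - (-4)*8) + ((-4)*0 - (-3)*5)
= 125
Area = |125|/2 = 62.5

62.5


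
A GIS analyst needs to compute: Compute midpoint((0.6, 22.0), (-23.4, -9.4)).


M = ((0.6+(-23.4))/2, (22+(-9.4))/2)
= (-11.4, 6.3)

(-11.4, 6.3)


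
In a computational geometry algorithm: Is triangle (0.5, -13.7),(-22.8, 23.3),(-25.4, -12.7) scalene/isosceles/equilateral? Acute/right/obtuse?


Side lengths squared: AB^2=1911.89, BC^2=1302.76, CA^2=671.81
Sorted: [671.81, 1302.76, 1911.89]
By sides: Scalene, By angles: Acute

Scalene, Acute


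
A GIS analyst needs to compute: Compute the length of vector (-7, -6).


|u| = sqrt((-7)^2 + (-6)^2) = sqrt(85) = 9.2195

9.2195


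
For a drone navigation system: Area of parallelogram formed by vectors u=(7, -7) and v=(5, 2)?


|u x v| = |7*2 - (-7)*5|
= |14 - (-35)| = 49

49


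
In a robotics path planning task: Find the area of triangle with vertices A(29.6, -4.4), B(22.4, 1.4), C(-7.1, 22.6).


Area = |x_A(y_B-y_C) + x_B(y_C-y_A) + x_C(y_A-y_B)|/2
= |(-627.52) + 604.8 + 41.18|/2
= 18.46/2 = 9.23

9.23


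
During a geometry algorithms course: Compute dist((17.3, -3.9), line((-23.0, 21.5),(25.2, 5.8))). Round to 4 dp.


|cross product| = 591.57
|line direction| = sqrt(2569.73) = 50.6925
Distance = 591.57/sqrt(2569.73) = 11.6698

11.6698


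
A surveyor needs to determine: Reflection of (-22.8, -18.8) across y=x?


Reflection over y=x: (x,y) -> (y,x)
(-22.8, -18.8) -> (-18.8, -22.8)

(-18.8, -22.8)


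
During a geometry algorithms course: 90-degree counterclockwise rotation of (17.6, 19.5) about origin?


90° CCW: (x,y) -> (-y, x)
(17.6,19.5) -> (-19.5, 17.6)

(-19.5, 17.6)


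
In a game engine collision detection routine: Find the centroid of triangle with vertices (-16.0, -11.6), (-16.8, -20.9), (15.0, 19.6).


Centroid = ((x_A+x_B+x_C)/3, (y_A+y_B+y_C)/3)
= (((-16)+(-16.8)+15)/3, ((-11.6)+(-20.9)+19.6)/3)
= (-5.9333, -4.3)

(-5.9333, -4.3)


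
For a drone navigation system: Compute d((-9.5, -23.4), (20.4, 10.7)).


dx=29.9, dy=34.1
d^2 = 29.9^2 + 34.1^2 = 2056.82
d = sqrt(2056.82) = 45.3522

45.3522


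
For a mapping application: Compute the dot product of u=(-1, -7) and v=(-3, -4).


u . v = u_x*v_x + u_y*v_y = (-1)*(-3) + (-7)*(-4)
= 3 + 28 = 31

31


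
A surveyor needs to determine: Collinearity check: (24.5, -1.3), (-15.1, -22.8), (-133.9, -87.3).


Cross product: ((-15.1)-24.5)*((-87.3)-(-1.3)) - ((-22.8)-(-1.3))*((-133.9)-24.5)
= 0

Yes, collinear


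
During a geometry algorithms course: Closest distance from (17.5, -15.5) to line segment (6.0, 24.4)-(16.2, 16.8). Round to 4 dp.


Project P onto AB: t = 1 (clamped to [0,1])
Closest point on segment: (16.2, 16.8)
Distance: 32.3262

32.3262


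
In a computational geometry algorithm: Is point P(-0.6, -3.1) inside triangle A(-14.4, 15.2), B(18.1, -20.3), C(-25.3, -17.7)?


Cross products: AB x AP = -104.85, BC x BP = -697.86, CA x CP = -653.49
All same sign? yes

Yes, inside


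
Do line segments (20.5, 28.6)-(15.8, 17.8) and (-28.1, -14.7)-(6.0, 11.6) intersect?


Cross products: d1=198.35, d2=-46.32, d3=-321.37, d4=-76.7
d1*d2 < 0 and d3*d4 < 0? no

No, they don't intersect


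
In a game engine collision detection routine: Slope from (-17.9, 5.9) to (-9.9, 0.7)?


slope = (y2-y1)/(x2-x1) = (0.7-5.9)/((-9.9)-(-17.9)) = (-5.2)/8 = -0.65

-0.65


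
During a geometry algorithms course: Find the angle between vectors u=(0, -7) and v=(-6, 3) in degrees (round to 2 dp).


u.v = -21, |u| = sqrt(49) = 7, |v| = sqrt(45) = 6.7082
cos(theta) = u.v/(|u||v|) = -21/sqrt(2205) = -0.447214
theta = acos(-0.447214) = 116.57 degrees

116.57 degrees


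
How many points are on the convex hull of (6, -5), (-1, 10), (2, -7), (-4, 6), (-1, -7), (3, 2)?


Convex hull vertices (CCW): (-4, 6), (-1, -7), (2, -7), (6, -5), (3, 2), (-1, 10)
Count = 6

6


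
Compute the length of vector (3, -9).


|u| = sqrt(3^2 + (-9)^2) = sqrt(90) = 9.4868

9.4868


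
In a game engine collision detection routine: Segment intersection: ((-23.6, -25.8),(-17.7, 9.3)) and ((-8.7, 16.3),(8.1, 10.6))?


Cross products: d1=-792.21, d2=-168.9, d3=-274.6, d4=-897.91
d1*d2 < 0 and d3*d4 < 0? no

No, they don't intersect


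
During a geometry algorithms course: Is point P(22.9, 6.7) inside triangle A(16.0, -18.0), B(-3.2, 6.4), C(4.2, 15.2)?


Cross products: AB x AP = -642.6, BC x BP = -227.46, CA x CP = 520.54
All same sign? no

No, outside


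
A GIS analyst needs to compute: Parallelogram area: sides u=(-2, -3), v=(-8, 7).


|u x v| = |(-2)*7 - (-3)*(-8)|
= |(-14) - 24| = 38

38


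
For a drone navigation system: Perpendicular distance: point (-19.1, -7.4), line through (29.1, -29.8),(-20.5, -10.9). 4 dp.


|cross product| = 200.06
|line direction| = sqrt(2817.37) = 53.0789
Distance = 200.06/sqrt(2817.37) = 3.7691

3.7691


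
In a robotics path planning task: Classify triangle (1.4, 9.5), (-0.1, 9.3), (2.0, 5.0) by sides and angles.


Side lengths squared: AB^2=2.29, BC^2=22.9, CA^2=20.61
Sorted: [2.29, 20.61, 22.9]
By sides: Scalene, By angles: Right

Scalene, Right


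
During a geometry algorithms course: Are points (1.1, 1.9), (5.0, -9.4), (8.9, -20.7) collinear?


Cross product: (5-1.1)*((-20.7)-1.9) - ((-9.4)-1.9)*(8.9-1.1)
= 0

Yes, collinear


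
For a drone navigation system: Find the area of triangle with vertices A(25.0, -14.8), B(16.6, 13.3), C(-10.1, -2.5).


Area = |x_A(y_B-y_C) + x_B(y_C-y_A) + x_C(y_A-y_B)|/2
= |395 + 204.18 + 283.81|/2
= 882.99/2 = 441.495

441.495


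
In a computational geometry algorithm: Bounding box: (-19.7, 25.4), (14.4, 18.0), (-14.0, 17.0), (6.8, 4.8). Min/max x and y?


x range: [-19.7, 14.4]
y range: [4.8, 25.4]
Bounding box: (-19.7,4.8) to (14.4,25.4)

(-19.7,4.8) to (14.4,25.4)


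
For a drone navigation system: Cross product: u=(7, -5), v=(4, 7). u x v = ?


u x v = u_x*v_y - u_y*v_x = 7*7 - (-5)*4
= 49 - (-20) = 69

69


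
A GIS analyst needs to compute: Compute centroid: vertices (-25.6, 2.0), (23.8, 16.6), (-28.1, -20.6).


Centroid = ((x_A+x_B+x_C)/3, (y_A+y_B+y_C)/3)
= (((-25.6)+23.8+(-28.1))/3, (2+16.6+(-20.6))/3)
= (-9.9667, -0.6667)

(-9.9667, -0.6667)


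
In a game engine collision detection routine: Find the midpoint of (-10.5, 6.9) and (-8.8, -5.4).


M = (((-10.5)+(-8.8))/2, (6.9+(-5.4))/2)
= (-9.65, 0.75)

(-9.65, 0.75)


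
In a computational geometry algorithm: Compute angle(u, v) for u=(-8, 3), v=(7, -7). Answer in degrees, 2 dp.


u.v = -77, |u| = sqrt(73) = 8.544, |v| = sqrt(98) = 9.8995
cos(theta) = u.v/(|u||v|) = -77/sqrt(7154) = -0.910366
theta = acos(-0.910366) = 155.56 degrees

155.56 degrees


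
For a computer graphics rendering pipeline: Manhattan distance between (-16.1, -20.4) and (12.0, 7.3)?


|(-16.1)-12| + |(-20.4)-7.3| = 28.1 + 27.7 = 55.8

55.8


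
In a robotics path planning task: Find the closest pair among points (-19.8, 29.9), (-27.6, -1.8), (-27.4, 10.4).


d(P0,P1) = 32.6455, d(P0,P2) = 20.9287, d(P1,P2) = 12.2016
Closest: P1 and P2

Closest pair: (-27.6, -1.8) and (-27.4, 10.4), distance = 12.2016


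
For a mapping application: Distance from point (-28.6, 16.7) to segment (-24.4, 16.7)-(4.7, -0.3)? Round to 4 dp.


Project P onto AB: t = 0 (clamped to [0,1])
Closest point on segment: (-24.4, 16.7)
Distance: 4.2

4.2


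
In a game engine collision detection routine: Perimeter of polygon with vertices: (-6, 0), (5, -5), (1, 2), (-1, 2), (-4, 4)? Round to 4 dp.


Sides: (-6, 0)->(5, -5): sqrt(146) = 12.083046, (5, -5)->(1, 2): sqrt(65) = 8.062258, (1, 2)->(-1, 2): sqrt(4) = 2, (-1, 2)->(-4, 4): sqrt(13) = 3.605551, (-4, 4)->(-6, 0): sqrt(20) = 4.472136
Sum = 30.222991
Perimeter = 30.223

30.223


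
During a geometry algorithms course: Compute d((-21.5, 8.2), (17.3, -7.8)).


dx=38.8, dy=-16
d^2 = 38.8^2 + (-16)^2 = 1761.44
d = sqrt(1761.44) = 41.9695

41.9695


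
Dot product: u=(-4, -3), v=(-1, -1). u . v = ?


u . v = u_x*v_x + u_y*v_y = (-4)*(-1) + (-3)*(-1)
= 4 + 3 = 7

7


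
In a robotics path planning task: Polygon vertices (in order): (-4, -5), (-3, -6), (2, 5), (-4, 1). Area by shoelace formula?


Shoelace sum: ((-4)*(-6) - (-3)*(-5)) + ((-3)*5 - 2*(-6)) + (2*1 - (-4)*5) + ((-4)*(-5) - (-4)*1)
= 52
Area = |52|/2 = 26

26


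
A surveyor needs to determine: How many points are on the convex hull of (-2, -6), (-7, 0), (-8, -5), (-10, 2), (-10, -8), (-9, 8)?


Convex hull vertices (CCW): (-10, -8), (-2, -6), (-9, 8), (-10, 2)
Count = 4

4


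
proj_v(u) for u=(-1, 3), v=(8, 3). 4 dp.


u.v = 1, |v| = sqrt(73) = 8.544
Scalar projection = u.v / |v| = 1 / sqrt(73) = 0.117

0.117


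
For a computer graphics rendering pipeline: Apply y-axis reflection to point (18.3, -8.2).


Reflection over y-axis: (x,y) -> (-x,y)
(18.3, -8.2) -> (-18.3, -8.2)

(-18.3, -8.2)


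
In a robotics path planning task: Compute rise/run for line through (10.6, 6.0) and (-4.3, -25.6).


slope = (y2-y1)/(x2-x1) = ((-25.6)-6)/((-4.3)-10.6) = (-31.6)/(-14.9) = 2.1208

2.1208


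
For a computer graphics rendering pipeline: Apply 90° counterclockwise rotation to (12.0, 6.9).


90° CCW: (x,y) -> (-y, x)
(12,6.9) -> (-6.9, 12)

(-6.9, 12)


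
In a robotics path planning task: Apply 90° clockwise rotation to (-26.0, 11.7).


90° CW: (x,y) -> (y, -x)
(-26,11.7) -> (11.7, 26)

(11.7, 26)


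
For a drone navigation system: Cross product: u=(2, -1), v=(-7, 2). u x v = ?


u x v = u_x*v_y - u_y*v_x = 2*2 - (-1)*(-7)
= 4 - 7 = -3

-3


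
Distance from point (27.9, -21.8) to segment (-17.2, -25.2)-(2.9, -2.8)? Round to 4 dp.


Project P onto AB: t = 1 (clamped to [0,1])
Closest point on segment: (2.9, -2.8)
Distance: 31.4006

31.4006
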